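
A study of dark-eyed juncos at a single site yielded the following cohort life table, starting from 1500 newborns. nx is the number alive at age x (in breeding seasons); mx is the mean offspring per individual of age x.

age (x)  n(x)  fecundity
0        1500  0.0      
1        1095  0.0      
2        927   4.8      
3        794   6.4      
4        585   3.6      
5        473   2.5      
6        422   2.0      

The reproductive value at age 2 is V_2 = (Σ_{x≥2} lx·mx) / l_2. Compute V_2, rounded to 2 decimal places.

lx = nx/n0 = nx/1500: 1, 0.73, 0.618, 0.52933…, 0.39, 0.31533…, 0.28133…
lx·mx for x ≥ 2: 2.9664, 3.387733…, 1.404, 0.788333…, 0.562667… → sum = 9.109133…
V_2 = 9.109133… / l_2 = 9.109133… / 0.618 = 14.739698… → 14.74

14.74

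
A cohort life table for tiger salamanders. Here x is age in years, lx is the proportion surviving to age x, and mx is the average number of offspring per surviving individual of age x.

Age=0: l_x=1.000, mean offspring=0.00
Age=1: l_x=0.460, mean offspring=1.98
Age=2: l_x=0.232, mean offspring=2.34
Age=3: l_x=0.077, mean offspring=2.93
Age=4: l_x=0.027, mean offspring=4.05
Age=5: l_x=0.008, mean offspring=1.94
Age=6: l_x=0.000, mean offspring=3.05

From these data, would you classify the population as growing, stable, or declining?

R0 = Σ lx·mx = 0 + 0.9108 + 0.54288 + 0.22561 + 0.10935 + 0.01552 + 0 = 1.80416
R0 > 1, so the population is growing.

growing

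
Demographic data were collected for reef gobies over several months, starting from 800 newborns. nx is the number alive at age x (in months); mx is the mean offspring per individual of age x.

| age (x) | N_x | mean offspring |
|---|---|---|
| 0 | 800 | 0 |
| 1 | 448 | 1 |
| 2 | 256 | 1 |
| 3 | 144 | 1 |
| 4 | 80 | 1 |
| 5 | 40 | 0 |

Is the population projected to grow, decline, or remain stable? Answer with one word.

growing

lx = nx/n0 = nx/800: 1, 0.56, 0.32, 0.18, 0.1, 0.05
R0 = Σ lx·mx = 0 + 0.56 + 0.32 + 0.18 + 0.1 + 0 = 1.16
R0 > 1, so the population is growing.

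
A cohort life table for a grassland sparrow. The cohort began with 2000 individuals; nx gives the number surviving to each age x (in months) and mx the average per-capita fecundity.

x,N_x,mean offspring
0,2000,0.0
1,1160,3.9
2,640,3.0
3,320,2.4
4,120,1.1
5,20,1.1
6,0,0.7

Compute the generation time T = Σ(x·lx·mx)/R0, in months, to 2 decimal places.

lx = nx/n0 = nx/2000: 1, 0.58, 0.32, 0.16, 0.06, 0.01, 0
lx·mx: 0, 2.262, 0.96, 0.384, 0.066, 0.011, 0 → R0 = 3.683
x·lx·mx: 0, 2.262, 1.92, 1.152, 0.264, 0.055, 0 → Σ = 5.653
T = 5.653 / 3.683 = 1.53489… → 1.53

1.53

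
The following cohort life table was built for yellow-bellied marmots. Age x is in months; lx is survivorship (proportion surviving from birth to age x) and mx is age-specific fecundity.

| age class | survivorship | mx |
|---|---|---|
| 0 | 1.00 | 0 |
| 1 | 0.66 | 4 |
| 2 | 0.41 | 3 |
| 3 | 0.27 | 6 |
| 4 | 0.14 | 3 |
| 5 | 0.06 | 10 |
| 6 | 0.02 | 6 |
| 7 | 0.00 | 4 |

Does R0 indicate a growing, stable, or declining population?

R0 = Σ lx·mx = 0 + 2.64 + 1.23 + 1.62 + 0.42 + 0.6 + 0.12 + 0 = 6.63
R0 > 1, so the population is growing.

growing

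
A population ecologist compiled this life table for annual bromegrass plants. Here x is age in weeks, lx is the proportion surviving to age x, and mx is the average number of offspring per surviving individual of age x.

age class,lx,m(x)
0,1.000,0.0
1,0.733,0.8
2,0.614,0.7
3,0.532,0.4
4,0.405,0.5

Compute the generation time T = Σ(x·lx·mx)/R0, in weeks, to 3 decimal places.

lx·mx: 0, 0.5864, 0.4298, 0.2128, 0.2025 → R0 = 1.4315
x·lx·mx: 0, 0.5864, 0.8596, 0.6384, 0.81 → Σ = 2.8944
T = 2.8944 / 1.4315 = 2.021935… → 2.022

2.022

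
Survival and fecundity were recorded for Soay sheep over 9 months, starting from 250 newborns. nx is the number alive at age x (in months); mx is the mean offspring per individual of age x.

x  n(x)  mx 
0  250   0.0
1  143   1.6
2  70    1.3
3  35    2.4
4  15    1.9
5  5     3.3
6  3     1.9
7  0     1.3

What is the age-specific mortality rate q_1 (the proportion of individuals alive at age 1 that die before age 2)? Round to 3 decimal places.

0.510

lx = nx/n0 = nx/250: 1, 0.572, 0.28, 0.14, 0.06, 0.02, 0.012, 0
q_1 = (l_1 − l_2) / l_1 = (0.572 − 0.28) / 0.572
     = 0.292 / 0.572 = 0.51049… → 0.510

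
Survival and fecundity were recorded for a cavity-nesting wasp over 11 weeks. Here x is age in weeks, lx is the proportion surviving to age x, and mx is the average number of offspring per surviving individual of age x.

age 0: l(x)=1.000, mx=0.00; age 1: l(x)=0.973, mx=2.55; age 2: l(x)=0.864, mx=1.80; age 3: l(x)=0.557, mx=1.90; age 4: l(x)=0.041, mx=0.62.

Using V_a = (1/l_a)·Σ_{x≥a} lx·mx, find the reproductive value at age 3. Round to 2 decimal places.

lx·mx for x ≥ 3: 1.0583, 0.02542 → sum = 1.08372
V_3 = 1.08372 / l_3 = 1.08372 / 0.557 = 1.945637… → 1.95

1.95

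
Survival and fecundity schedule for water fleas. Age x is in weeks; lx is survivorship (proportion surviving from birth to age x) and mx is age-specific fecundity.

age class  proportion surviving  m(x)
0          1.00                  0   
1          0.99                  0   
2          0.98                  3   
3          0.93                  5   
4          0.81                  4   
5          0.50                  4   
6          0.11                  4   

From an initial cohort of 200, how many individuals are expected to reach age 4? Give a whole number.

Expected survivors = N0 · l_4 = 200 × 0.81 = 162 → 162

162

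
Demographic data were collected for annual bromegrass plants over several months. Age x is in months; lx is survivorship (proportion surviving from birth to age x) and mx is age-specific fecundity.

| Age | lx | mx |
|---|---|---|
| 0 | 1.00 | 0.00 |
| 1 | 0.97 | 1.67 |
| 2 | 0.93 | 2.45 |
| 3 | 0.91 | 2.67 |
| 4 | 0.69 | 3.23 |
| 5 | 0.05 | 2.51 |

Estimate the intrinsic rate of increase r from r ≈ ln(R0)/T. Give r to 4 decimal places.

R0 = Σ lx·mx = 0 + 1.6199 + 2.2785 + 2.4297 + 2.2287 + 0.1255 = 8.6823
Σ x·lx·mx = 23.0083; T = 23.0083/8.6823 = 2.65002…
r ≈ ln(R0)/T = ln(8.6823)/2.65002… = 0.815573… → 0.8156

0.8156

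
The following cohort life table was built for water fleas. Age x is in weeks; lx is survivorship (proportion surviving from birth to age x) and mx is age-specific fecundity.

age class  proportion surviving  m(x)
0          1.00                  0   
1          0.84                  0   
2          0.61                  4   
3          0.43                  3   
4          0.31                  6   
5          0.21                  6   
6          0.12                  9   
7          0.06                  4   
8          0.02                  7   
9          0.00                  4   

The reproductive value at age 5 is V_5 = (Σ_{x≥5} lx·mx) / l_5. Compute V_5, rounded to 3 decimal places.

lx·mx for x ≥ 5: 1.26, 1.08, 0.24, 0.14, 0 → sum = 2.72
V_5 = 2.72 / l_5 = 2.72 / 0.21 = 12.952381… → 12.952

12.952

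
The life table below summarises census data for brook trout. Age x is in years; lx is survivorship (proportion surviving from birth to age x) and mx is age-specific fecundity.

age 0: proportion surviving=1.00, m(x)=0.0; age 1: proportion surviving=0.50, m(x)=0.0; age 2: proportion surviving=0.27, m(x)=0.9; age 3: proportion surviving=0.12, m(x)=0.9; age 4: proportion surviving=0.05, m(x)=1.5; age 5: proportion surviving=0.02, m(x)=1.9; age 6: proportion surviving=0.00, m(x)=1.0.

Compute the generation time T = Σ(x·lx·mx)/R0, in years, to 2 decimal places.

2.80

lx·mx: 0, 0, 0.243, 0.108, 0.075, 0.038, 0 → R0 = 0.464
x·lx·mx: 0, 0, 0.486, 0.324, 0.3, 0.19, 0 → Σ = 1.3
T = 1.3 / 0.464 = 2.801724… → 2.80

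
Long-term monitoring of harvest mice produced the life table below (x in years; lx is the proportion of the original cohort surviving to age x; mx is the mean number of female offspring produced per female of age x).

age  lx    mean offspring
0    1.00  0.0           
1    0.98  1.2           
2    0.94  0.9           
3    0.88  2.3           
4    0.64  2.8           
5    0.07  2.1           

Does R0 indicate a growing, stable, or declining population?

growing

R0 = Σ lx·mx = 0 + 1.176 + 0.846 + 2.024 + 1.792 + 0.147 = 5.985
R0 > 1, so the population is growing.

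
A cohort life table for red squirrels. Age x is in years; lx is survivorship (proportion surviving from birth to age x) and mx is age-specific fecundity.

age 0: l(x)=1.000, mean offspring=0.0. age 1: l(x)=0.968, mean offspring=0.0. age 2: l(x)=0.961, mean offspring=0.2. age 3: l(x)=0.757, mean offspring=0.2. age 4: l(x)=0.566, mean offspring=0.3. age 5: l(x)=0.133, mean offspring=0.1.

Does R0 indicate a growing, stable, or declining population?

R0 = Σ lx·mx = 0 + 0 + 0.1922 + 0.1514 + 0.1698 + 0.0133 = 0.5267
R0 < 1, so the population is declining.

declining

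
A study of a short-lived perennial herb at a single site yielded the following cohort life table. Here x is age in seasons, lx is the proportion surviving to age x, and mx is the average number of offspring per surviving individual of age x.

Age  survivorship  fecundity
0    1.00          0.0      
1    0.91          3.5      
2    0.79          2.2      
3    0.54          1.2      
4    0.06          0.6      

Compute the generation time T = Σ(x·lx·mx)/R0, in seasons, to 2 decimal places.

1.56

lx·mx: 0, 3.185, 1.738, 0.648, 0.036 → R0 = 5.607
x·lx·mx: 0, 3.185, 3.476, 1.944, 0.144 → Σ = 8.749
T = 8.749 / 5.607 = 1.560371… → 1.56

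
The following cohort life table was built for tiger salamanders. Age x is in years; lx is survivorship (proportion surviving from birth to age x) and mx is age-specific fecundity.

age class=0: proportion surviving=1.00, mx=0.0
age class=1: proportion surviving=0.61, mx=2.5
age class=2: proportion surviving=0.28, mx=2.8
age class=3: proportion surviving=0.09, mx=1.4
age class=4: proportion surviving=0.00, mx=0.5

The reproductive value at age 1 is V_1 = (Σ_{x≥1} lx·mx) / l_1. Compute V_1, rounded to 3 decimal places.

3.992

lx·mx for x ≥ 1: 1.525, 0.784, 0.126, 0 → sum = 2.435
V_1 = 2.435 / l_1 = 2.435 / 0.61 = 3.991803… → 3.992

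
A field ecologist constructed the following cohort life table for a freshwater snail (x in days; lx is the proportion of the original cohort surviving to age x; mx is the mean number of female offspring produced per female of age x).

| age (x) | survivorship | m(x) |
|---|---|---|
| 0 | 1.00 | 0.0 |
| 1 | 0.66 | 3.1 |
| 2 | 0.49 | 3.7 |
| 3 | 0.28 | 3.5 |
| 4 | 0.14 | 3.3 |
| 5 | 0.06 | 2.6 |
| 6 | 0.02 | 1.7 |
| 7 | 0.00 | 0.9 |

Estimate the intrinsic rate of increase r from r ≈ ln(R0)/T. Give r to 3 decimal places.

0.817

R0 = Σ lx·mx = 0 + 2.046 + 1.813 + 0.98 + 0.462 + 0.156 + 0.034 + 0 = 5.491
Σ x·lx·mx = 11.444; T = 11.444/5.491 = 2.08414…
r ≈ ln(R0)/T = ln(5.491)/2.08414… = 0.81718… → 0.817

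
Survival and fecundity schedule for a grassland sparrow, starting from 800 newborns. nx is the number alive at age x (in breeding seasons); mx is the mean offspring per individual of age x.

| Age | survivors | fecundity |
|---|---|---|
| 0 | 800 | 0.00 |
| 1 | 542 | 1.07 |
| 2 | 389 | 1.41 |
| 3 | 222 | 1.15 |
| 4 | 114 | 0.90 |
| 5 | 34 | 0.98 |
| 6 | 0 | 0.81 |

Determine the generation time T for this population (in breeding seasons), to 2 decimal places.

lx = nx/n0 = nx/800: 1, 0.6775, 0.48625, 0.2775, 0.1425, 0.0425, 0
lx·mx: 0, 0.724925, 0.685613…, 0.319125, 0.12825, 0.04165, 0 → R0 = 1.899563…
x·lx·mx: 0, 0.724925, 1.371225…, 0.957375, 0.513, 0.20825, 0 → Σ = 3.774775…
T = 3.774775… / 1.899563… = 1.987181… → 1.99

1.99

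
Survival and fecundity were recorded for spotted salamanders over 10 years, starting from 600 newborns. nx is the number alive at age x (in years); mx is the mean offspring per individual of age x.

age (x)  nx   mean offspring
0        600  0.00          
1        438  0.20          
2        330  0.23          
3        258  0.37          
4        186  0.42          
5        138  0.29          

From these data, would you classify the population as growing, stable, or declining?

declining

lx = nx/n0 = nx/600: 1, 0.73, 0.55, 0.43, 0.31, 0.23
R0 = Σ lx·mx = 0 + 0.146 + 0.1265 + 0.1591 + 0.1302 + 0.0667 = 0.6285
R0 < 1, so the population is declining.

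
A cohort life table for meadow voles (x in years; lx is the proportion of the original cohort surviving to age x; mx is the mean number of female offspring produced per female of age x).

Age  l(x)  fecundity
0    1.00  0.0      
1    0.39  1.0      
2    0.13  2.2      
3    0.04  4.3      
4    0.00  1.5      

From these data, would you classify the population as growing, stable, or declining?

R0 = Σ lx·mx = 0 + 0.39 + 0.286 + 0.172 + 0 = 0.848
R0 < 1, so the population is declining.

declining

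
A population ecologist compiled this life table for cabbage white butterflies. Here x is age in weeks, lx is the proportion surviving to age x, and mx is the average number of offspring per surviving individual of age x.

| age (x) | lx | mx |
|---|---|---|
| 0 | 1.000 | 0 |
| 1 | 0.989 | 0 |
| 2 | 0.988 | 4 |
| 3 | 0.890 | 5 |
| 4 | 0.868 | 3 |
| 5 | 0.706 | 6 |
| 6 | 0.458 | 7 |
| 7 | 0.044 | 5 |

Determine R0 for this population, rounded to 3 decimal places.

18.668

lx·mx by age: 0, 0, 3.952, 4.45, 2.604, 4.236, 3.206, 0.22
R0 = Σ lx·mx = 18.668 → 18.668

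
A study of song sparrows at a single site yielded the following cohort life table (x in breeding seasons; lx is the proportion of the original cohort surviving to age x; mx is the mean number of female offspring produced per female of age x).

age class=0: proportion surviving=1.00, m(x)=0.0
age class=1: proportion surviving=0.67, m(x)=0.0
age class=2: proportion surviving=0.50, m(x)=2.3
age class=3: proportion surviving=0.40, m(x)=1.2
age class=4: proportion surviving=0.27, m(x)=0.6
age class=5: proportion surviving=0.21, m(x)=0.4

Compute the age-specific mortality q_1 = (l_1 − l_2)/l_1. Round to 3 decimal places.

q_1 = (l_1 − l_2) / l_1 = (0.67 − 0.5) / 0.67
     = 0.17 / 0.67 = 0.253731… → 0.254

0.254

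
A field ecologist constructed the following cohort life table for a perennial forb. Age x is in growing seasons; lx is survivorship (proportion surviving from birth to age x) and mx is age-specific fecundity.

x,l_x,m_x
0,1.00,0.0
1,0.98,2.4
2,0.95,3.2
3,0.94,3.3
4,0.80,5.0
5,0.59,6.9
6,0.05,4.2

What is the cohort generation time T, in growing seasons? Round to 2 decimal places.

lx·mx: 0, 2.352, 3.04, 3.102, 4, 4.071, 0.21 → R0 = 16.775
x·lx·mx: 0, 2.352, 6.08, 9.306, 16, 20.355, 1.26 → Σ = 55.353
T = 55.353 / 16.775 = 3.299732… → 3.30

3.30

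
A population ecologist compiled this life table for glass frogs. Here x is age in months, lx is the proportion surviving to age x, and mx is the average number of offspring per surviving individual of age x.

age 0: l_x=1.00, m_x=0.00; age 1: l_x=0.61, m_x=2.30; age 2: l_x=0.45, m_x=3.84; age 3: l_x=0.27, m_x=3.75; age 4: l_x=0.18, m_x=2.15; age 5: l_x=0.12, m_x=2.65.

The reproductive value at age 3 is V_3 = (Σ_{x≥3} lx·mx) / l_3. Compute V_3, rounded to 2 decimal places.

6.36

lx·mx for x ≥ 3: 1.0125, 0.387, 0.318 → sum = 1.7175
V_3 = 1.7175 / l_3 = 1.7175 / 0.27 = 6.361111… → 6.36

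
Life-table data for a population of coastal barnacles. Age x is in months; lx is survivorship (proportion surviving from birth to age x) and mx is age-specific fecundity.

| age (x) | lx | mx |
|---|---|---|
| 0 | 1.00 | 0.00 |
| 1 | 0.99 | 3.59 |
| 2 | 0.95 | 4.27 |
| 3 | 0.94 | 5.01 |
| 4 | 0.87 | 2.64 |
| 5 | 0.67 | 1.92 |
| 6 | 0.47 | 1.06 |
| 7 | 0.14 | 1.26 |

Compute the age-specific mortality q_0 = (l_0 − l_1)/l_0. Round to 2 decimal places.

q_0 = (l_0 − l_1) / l_0 = (1 − 0.99) / 1
     = 0.01 / 1 = 0.01 → 0.01

0.01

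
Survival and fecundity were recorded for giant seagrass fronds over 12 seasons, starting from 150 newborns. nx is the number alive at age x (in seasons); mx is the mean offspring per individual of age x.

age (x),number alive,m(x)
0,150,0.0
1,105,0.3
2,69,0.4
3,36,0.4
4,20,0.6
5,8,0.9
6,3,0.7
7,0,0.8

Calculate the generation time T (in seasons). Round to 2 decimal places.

2.39

lx = nx/n0 = nx/150: 1, 0.7, 0.46, 0.24, 0.13333…, 0.05333…, 0.02, 0
lx·mx: 0, 0.21, 0.184, 0.096, 0.08…, 0.048…, 0.014, 0 → R0 = 0.632…
x·lx·mx: 0, 0.21, 0.368, 0.288, 0.32…, 0.24…, 0.084, 0 → Σ = 1.51…
T = 1.51… / 0.632… = 2.389241… → 2.39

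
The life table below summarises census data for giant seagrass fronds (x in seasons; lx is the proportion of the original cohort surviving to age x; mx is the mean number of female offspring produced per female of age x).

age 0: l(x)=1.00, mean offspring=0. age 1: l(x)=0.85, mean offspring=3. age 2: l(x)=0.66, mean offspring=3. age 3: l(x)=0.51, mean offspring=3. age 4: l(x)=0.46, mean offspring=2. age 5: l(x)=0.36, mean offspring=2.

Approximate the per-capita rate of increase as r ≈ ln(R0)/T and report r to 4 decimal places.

0.8551

R0 = Σ lx·mx = 0 + 2.55 + 1.98 + 1.53 + 0.92 + 0.72 = 7.7
Σ x·lx·mx = 18.38; T = 18.38/7.7 = 2.38701…
r ≈ ln(R0)/T = ln(7.7)/2.38701… = 0.855136… → 0.8551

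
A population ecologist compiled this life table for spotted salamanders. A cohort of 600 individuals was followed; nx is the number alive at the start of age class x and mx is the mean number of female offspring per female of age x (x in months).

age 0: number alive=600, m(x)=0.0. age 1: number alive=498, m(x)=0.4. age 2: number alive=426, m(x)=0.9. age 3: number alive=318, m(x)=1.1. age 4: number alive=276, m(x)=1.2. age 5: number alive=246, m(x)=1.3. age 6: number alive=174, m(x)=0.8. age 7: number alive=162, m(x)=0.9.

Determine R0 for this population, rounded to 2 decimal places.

3.11

lx = nx/n0 = nx/600: 1, 0.83, 0.71, 0.53, 0.46, 0.41, 0.29, 0.27
lx·mx by age: 0, 0.332, 0.639, 0.583, 0.552, 0.533, 0.232, 0.243
R0 = Σ lx·mx = 3.114 → 3.11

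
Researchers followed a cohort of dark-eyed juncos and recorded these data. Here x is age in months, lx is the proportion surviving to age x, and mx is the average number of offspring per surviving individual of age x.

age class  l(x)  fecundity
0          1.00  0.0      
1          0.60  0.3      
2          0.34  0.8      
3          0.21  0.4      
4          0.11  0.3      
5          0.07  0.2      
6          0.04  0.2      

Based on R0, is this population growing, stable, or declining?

R0 = Σ lx·mx = 0 + 0.18 + 0.272 + 0.084 + 0.033 + 0.014 + 0.008 = 0.591
R0 < 1, so the population is declining.

declining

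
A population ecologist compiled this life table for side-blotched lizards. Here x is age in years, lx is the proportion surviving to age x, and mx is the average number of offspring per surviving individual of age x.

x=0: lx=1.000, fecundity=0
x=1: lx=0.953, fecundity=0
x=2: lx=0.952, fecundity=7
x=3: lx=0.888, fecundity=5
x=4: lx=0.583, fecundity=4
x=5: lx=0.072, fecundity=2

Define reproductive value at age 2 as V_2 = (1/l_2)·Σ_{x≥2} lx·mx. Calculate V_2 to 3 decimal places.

lx·mx for x ≥ 2: 6.664, 4.44, 2.332, 0.144 → sum = 13.58
V_2 = 13.58 / l_2 = 13.58 / 0.952 = 14.264706… → 14.265

14.265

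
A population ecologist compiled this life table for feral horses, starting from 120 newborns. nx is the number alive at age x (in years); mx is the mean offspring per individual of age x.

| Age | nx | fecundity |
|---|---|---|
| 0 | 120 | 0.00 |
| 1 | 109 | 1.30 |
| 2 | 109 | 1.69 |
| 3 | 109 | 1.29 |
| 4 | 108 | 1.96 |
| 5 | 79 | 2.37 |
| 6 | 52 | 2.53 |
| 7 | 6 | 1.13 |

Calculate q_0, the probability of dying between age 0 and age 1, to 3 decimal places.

0.092

lx = nx/n0 = nx/120: 1, 0.90833…, 0.90833…, 0.90833…, 0.9, 0.65833…, 0.43333…, 0.05
q_0 = (l_0 − l_1) / l_0 = (1 − 0.908333…) / 1
     = 0.091667… / 1 = 0.091667… → 0.092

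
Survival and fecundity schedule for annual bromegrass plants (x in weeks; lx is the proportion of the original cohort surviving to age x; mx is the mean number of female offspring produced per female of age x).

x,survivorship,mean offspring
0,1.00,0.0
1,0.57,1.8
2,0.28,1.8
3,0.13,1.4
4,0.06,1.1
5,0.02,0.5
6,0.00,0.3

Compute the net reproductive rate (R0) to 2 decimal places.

1.79

lx·mx by age: 0, 1.026, 0.504, 0.182, 0.066, 0.01, 0
R0 = Σ lx·mx = 1.788 → 1.79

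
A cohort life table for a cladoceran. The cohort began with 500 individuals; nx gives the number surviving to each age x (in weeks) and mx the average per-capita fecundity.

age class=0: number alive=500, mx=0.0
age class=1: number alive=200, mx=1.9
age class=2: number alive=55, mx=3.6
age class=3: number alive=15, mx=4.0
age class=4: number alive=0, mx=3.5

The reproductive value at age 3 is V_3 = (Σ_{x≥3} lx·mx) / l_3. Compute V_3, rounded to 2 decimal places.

lx = nx/n0 = nx/500: 1, 0.4, 0.11, 0.03, 0
lx·mx for x ≥ 3: 0.12, 0 → sum = 0.12
V_3 = 0.12 / l_3 = 0.12 / 0.03 = 4 → 4.00

4.00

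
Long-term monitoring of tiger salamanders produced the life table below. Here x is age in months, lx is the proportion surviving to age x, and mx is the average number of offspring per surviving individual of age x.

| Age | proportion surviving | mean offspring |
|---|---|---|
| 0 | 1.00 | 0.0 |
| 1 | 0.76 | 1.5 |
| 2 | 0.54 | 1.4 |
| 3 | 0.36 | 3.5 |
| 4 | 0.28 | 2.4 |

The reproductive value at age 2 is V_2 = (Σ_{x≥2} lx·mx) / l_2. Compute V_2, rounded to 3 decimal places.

4.978

lx·mx for x ≥ 2: 0.756, 1.26, 0.672 → sum = 2.688
V_2 = 2.688 / l_2 = 2.688 / 0.54 = 4.977778… → 4.978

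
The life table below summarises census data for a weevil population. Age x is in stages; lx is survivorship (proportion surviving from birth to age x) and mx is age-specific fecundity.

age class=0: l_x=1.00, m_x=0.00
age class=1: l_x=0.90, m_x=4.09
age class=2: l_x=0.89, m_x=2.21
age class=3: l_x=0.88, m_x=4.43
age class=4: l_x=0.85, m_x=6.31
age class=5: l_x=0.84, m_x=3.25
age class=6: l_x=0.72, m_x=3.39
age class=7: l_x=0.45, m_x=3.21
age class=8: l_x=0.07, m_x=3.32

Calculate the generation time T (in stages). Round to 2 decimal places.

3.72

lx·mx: 0, 3.681, 1.9669, 3.8984, 5.3635, 2.73, 2.4408, 1.4445, 0.2324 → R0 = 21.7575
x·lx·mx: 0, 3.681, 3.9338, 11.6952, 21.454, 13.65, 14.6448, 10.1115, 1.8592 → Σ = 81.0295
T = 81.0295 / 21.7575 = 3.72421… → 3.72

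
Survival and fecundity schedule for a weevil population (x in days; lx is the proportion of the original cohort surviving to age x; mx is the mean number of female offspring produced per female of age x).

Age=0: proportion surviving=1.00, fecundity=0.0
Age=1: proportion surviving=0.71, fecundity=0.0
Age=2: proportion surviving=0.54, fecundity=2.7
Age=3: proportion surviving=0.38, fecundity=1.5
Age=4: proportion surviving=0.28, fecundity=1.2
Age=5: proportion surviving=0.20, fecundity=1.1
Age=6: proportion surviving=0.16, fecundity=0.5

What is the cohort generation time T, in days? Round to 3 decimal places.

2.834

lx·mx: 0, 0, 1.458, 0.57, 0.336, 0.22, 0.08 → R0 = 2.664
x·lx·mx: 0, 0, 2.916, 1.71, 1.344, 1.1, 0.48 → Σ = 7.55
T = 7.55 / 2.664 = 2.834084… → 2.834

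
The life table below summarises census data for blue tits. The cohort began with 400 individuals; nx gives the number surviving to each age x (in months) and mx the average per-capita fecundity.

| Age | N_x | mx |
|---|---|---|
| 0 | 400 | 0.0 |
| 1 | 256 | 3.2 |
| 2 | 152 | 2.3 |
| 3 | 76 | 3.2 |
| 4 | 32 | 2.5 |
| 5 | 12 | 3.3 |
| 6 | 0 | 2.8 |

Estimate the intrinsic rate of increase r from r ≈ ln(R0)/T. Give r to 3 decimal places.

lx = nx/n0 = nx/400: 1, 0.64, 0.38, 0.19, 0.08, 0.03, 0
R0 = Σ lx·mx = 0 + 2.048 + 0.874 + 0.608 + 0.2 + 0.099 + 0 = 3.829
Σ x·lx·mx = 6.915; T = 6.915/3.829 = 1.80595…
r ≈ ln(R0)/T = ln(3.829)/1.80595… = 0.74343… → 0.743

0.743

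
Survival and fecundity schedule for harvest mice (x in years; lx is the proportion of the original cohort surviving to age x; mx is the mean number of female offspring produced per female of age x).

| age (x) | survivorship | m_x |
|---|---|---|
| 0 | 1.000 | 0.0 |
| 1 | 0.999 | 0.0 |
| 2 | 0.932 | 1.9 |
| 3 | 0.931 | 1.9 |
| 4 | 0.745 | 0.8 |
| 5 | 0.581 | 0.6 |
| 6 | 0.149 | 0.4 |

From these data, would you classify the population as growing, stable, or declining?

R0 = Σ lx·mx = 0 + 0 + 1.7708 + 1.7689 + 0.596 + 0.3486 + 0.0596 = 4.5439
R0 > 1, so the population is growing.

growing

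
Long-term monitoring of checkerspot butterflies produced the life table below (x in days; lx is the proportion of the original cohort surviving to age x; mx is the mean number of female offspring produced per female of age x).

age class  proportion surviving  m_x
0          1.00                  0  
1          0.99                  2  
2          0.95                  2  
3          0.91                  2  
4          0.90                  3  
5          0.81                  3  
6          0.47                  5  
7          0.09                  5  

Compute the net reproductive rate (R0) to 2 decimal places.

lx·mx by age: 0, 1.98, 1.9, 1.82, 2.7, 2.43, 2.35, 0.45
R0 = Σ lx·mx = 13.63 → 13.63

13.63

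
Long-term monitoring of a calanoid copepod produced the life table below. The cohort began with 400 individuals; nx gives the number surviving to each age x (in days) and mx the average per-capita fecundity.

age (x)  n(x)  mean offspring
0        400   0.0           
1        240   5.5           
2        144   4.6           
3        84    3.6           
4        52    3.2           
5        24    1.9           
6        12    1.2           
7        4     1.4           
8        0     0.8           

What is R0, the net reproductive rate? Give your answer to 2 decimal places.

lx = nx/n0 = nx/400: 1, 0.6, 0.36, 0.21, 0.13, 0.06, 0.03, 0.01, 0
lx·mx by age: 0, 3.3, 1.656, 0.756, 0.416, 0.114, 0.036, 0.014, 0
R0 = Σ lx·mx = 6.292 → 6.29

6.29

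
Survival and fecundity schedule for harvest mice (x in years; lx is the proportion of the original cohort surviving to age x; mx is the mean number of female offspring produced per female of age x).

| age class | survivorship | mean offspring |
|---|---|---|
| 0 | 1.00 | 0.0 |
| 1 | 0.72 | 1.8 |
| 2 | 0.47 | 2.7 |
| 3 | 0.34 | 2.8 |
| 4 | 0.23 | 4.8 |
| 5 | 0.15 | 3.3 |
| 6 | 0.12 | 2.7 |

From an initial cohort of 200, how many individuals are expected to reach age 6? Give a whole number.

24

Expected survivors = N0 · l_6 = 200 × 0.12 = 24 → 24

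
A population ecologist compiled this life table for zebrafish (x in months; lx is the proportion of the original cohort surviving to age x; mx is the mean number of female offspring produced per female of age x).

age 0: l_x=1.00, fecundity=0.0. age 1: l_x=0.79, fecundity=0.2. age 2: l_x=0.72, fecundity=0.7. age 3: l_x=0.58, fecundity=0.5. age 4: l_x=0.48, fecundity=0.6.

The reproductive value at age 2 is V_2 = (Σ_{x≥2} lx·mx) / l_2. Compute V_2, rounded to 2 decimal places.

lx·mx for x ≥ 2: 0.504, 0.29, 0.288 → sum = 1.082
V_2 = 1.082 / l_2 = 1.082 / 0.72 = 1.502778… → 1.50

1.50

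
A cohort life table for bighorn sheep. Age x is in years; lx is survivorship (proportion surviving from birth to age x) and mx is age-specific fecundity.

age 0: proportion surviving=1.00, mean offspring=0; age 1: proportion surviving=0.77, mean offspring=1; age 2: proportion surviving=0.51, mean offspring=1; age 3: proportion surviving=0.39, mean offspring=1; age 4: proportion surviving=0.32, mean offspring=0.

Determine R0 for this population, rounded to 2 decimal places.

1.67

lx·mx by age: 0, 0.77, 0.51, 0.39, 0
R0 = Σ lx·mx = 1.67 → 1.67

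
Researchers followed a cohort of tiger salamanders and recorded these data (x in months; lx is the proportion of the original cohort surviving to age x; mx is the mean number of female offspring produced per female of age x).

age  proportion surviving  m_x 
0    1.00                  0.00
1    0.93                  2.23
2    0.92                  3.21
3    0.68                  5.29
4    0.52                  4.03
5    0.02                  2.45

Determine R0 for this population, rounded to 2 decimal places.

10.77

lx·mx by age: 0, 2.0739, 2.9532, 3.5972, 2.0956, 0.049
R0 = Σ lx·mx = 10.7689 → 10.77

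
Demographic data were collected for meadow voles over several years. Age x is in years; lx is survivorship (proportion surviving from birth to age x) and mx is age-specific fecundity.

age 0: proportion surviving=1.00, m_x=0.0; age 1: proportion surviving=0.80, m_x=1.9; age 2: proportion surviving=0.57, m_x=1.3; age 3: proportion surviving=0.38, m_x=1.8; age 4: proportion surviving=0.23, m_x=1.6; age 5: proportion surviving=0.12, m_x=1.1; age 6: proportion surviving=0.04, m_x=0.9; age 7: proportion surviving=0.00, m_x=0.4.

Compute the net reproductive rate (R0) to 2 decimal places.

lx·mx by age: 0, 1.52, 0.741, 0.684, 0.368, 0.132, 0.036, 0
R0 = Σ lx·mx = 3.481 → 3.48

3.48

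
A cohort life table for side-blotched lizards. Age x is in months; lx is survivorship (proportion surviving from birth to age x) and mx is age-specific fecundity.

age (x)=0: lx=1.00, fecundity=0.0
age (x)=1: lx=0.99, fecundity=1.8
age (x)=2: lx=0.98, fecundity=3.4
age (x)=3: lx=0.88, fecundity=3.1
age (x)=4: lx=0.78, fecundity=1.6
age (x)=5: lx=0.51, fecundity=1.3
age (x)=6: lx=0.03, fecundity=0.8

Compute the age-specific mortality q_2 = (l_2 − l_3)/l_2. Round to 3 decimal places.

q_2 = (l_2 − l_3) / l_2 = (0.98 − 0.88) / 0.98
     = 0.1 / 0.98 = 0.102041… → 0.102

0.102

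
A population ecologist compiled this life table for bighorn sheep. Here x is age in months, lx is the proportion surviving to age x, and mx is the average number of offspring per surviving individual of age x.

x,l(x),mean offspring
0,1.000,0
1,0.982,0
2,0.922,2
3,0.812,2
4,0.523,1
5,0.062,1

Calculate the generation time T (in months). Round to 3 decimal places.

lx·mx: 0, 0, 1.844, 1.624, 0.523, 0.062 → R0 = 4.053
x·lx·mx: 0, 0, 3.688, 4.872, 2.092, 0.31 → Σ = 10.962
T = 10.962 / 4.053 = 2.704663… → 2.705

2.705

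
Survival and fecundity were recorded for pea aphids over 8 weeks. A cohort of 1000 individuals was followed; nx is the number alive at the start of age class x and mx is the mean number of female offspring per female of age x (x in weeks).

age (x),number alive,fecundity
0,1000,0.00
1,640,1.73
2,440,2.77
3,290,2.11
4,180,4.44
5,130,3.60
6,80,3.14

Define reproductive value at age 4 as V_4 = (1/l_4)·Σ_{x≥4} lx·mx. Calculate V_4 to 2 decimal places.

8.44

lx = nx/n0 = nx/1000: 1, 0.64, 0.44, 0.29, 0.18, 0.13, 0.08
lx·mx for x ≥ 4: 0.7992, 0.468, 0.2512 → sum = 1.5184
V_4 = 1.5184 / l_4 = 1.5184 / 0.18 = 8.435556… → 8.44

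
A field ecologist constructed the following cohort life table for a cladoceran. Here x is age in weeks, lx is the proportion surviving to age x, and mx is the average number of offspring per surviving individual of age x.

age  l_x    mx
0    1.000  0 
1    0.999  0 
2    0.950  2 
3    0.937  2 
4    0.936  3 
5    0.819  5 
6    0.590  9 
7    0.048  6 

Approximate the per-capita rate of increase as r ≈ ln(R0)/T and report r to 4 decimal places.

0.6053

R0 = Σ lx·mx = 0 + 0 + 1.9 + 1.874 + 2.808 + 4.095 + 5.31 + 0.288 = 16.275
Σ x·lx·mx = 75.005; T = 75.005/16.275 = 4.6086…
r ≈ ln(R0)/T = ln(16.275)/4.6086… = 0.605309… → 0.6053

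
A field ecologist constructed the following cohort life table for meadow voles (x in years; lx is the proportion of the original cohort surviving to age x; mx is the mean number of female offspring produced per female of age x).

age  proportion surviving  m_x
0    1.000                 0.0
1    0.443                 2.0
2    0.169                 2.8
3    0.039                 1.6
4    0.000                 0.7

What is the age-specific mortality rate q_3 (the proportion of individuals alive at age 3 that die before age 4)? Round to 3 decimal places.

q_3 = (l_3 − l_4) / l_3 = (0.039 − 0) / 0.039
     = 0.039 / 0.039 = 1 → 1.000

1.000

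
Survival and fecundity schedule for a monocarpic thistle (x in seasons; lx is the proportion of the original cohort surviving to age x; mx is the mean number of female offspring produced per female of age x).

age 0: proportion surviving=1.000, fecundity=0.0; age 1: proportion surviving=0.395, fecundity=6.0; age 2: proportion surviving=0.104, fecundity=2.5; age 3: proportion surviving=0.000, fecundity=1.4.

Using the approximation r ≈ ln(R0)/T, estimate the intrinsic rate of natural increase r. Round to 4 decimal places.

0.8800

R0 = Σ lx·mx = 0 + 2.37 + 0.26 + 0 = 2.63
Σ x·lx·mx = 2.89; T = 2.89/2.63 = 1.09886…
r ≈ ln(R0)/T = ln(2.63)/1.09886… = 0.879989… → 0.8800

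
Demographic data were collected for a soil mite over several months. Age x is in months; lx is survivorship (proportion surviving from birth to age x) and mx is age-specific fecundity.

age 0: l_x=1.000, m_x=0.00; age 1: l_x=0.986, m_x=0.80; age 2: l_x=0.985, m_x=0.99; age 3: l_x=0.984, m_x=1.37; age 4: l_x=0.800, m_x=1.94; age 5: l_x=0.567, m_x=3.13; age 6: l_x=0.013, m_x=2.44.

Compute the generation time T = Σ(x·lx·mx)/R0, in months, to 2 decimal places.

lx·mx: 0, 0.7888, 0.97515, 1.34808, 1.552, 1.77471, 0.03172 → R0 = 6.47046
x·lx·mx: 0, 0.7888, 1.9503, 4.04424, 6.208, 8.87355, 0.19032 → Σ = 22.05521
T = 22.05521 / 6.47046 = 3.4086… → 3.41

3.41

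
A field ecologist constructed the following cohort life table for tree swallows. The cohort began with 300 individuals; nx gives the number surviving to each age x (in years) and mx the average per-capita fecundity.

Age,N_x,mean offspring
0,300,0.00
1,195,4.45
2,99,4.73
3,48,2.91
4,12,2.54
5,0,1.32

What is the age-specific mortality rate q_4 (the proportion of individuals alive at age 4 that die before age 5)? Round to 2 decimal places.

1.00

lx = nx/n0 = nx/300: 1, 0.65, 0.33, 0.16, 0.04, 0
q_4 = (l_4 − l_5) / l_4 = (0.04 − 0) / 0.04
     = 0.04 / 0.04 = 1 → 1.00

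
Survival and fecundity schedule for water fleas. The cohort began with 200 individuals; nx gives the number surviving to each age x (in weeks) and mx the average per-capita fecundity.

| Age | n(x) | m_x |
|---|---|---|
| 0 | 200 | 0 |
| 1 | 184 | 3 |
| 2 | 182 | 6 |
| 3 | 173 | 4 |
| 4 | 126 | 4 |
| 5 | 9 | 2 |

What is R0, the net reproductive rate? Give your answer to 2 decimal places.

14.29

lx = nx/n0 = nx/200: 1, 0.92, 0.91, 0.865, 0.63, 0.045
lx·mx by age: 0, 2.76, 5.46, 3.46, 2.52, 0.09
R0 = Σ lx·mx = 14.29 → 14.29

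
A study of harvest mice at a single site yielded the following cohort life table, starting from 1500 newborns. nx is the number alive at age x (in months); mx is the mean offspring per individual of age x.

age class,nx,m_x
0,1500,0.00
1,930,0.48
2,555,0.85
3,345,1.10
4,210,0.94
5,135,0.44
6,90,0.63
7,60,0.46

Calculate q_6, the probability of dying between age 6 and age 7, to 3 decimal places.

0.333

lx = nx/n0 = nx/1500: 1, 0.62, 0.37, 0.23, 0.14, 0.09, 0.06, 0.04
q_6 = (l_6 − l_7) / l_6 = (0.06 − 0.04) / 0.06
     = 0.02 / 0.06 = 0.333333… → 0.333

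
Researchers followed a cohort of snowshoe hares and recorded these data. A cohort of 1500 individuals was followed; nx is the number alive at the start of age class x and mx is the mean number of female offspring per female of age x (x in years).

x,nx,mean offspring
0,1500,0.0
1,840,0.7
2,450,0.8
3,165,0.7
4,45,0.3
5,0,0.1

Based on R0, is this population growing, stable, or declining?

declining

lx = nx/n0 = nx/1500: 1, 0.56, 0.3, 0.11, 0.03, 0
R0 = Σ lx·mx = 0 + 0.392 + 0.24 + 0.077 + 0.009 + 0 = 0.718
R0 < 1, so the population is declining.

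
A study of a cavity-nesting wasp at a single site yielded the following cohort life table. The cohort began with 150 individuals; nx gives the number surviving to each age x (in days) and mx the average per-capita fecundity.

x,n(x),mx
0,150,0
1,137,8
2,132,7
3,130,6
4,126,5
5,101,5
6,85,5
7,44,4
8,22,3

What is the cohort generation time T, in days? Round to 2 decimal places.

3.18

lx = nx/n0 = nx/150: 1, 0.91333…, 0.88, 0.86667…, 0.84, 0.67333…, 0.56667…, 0.29333…, 0.14667…
lx·mx: 0, 7.306667…, 6.16, 5.2…, 4.2, 3.366667…, 2.833333…, 1.173333…, 0.44… → R0 = 30.68…
x·lx·mx: 0, 7.306667…, 12.32, 15.6…, 16.8, 16.833333…, 17…, 8.213333…, 3.52… → Σ = 97.593333…
T = 97.593333… / 30.68… = 3.181008… → 3.18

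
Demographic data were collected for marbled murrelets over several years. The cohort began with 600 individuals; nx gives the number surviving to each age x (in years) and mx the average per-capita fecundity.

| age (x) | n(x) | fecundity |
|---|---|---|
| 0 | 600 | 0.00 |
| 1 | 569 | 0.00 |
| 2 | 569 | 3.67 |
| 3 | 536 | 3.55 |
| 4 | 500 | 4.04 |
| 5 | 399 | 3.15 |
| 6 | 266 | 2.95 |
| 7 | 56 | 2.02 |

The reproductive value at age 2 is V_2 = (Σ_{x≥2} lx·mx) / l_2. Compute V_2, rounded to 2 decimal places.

lx = nx/n0 = nx/600: 1, 0.94833…, 0.94833…, 0.89333…, 0.83333…, 0.665, 0.44333…, 0.09333…
lx·mx for x ≥ 2: 3.480383…, 3.171333…, 3.366667…, 2.09475, 1.307833…, 0.188533… → sum = 13.6095…
V_2 = 13.6095… / l_2 = 13.6095… / 0.948333… = 14.350967… → 14.35

14.35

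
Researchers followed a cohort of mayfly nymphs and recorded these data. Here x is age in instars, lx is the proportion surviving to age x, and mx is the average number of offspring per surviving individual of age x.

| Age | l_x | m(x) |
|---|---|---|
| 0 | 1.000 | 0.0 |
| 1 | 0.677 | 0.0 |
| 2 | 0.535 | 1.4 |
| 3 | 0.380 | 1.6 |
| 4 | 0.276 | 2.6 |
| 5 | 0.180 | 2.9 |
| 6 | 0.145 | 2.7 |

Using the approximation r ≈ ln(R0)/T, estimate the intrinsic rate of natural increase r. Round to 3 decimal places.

0.293

R0 = Σ lx·mx = 0 + 0 + 0.749 + 0.608 + 0.7176 + 0.522 + 0.3915 = 2.9881
Σ x·lx·mx = 11.1514; T = 11.1514/2.9881 = 3.73194…
r ≈ ln(R0)/T = ln(2.9881)/3.73194… = 0.29332… → 0.293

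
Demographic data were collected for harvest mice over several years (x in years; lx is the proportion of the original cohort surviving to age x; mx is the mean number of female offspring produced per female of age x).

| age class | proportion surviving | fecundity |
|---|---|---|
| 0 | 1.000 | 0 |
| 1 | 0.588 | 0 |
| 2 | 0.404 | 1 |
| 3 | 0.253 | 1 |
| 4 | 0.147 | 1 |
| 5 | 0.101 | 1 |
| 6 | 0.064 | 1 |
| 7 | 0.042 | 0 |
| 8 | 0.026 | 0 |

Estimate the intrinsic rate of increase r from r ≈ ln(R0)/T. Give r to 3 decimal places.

R0 = Σ lx·mx = 0 + 0 + 0.404 + 0.253 + 0.147 + 0.101 + 0.064 + 0 + 0 = 0.969
Σ x·lx·mx = 3.044; T = 3.044/0.969 = 3.14138…
r ≈ ln(R0)/T = ln(0.969)/3.14138… = -0.01002… → -0.010

-0.010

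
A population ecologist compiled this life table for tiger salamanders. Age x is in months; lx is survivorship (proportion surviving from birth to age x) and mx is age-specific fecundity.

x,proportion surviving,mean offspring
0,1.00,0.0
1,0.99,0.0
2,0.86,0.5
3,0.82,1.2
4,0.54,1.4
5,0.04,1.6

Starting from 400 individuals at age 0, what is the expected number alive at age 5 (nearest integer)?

16

Expected survivors = N0 · l_5 = 400 × 0.04 = 16 → 16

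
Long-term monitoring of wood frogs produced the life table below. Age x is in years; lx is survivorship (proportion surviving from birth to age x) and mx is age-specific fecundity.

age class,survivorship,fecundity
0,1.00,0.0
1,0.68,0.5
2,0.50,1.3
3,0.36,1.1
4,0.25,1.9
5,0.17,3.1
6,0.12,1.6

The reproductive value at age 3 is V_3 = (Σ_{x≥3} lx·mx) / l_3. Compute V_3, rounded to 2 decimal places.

lx·mx for x ≥ 3: 0.396, 0.475, 0.527, 0.192 → sum = 1.59
V_3 = 1.59 / l_3 = 1.59 / 0.36 = 4.416667… → 4.42

4.42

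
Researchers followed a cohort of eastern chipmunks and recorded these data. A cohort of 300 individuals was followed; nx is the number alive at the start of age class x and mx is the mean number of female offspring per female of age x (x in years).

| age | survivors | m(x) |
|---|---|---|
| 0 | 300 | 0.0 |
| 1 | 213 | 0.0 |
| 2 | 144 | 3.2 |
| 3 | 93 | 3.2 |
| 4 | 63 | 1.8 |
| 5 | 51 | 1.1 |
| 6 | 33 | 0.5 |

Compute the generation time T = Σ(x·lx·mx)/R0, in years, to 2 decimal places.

2.80

lx = nx/n0 = nx/300: 1, 0.71, 0.48, 0.31, 0.21, 0.17, 0.11
lx·mx: 0, 0, 1.536, 0.992, 0.378, 0.187, 0.055 → R0 = 3.148
x·lx·mx: 0, 0, 3.072, 2.976, 1.512, 0.935, 0.33 → Σ = 8.825
T = 8.825 / 3.148 = 2.803367… → 2.80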